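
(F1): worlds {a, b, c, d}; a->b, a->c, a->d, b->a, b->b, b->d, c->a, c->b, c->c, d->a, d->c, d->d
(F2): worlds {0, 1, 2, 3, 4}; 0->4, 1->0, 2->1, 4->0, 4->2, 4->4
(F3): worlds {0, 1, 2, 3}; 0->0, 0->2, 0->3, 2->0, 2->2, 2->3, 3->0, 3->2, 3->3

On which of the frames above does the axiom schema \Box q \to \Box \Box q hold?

(F3)

This is the axiom for transitivity; its first-order frame correspondent is \forall x \forall y \forall z (Rxy \wedge Ryz \to Rxz).
(F1): fails — Rdc and Rcb but not Rdb.
(F2): fails — R10 and R04 but not R14.
(F3): condition met.
Valid on: (F3).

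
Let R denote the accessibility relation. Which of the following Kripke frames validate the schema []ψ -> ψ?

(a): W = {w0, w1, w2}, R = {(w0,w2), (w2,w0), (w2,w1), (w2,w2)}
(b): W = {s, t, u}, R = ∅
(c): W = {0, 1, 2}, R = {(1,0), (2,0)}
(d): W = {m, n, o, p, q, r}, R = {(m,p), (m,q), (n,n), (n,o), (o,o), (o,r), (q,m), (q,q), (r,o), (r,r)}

none

Frame correspondent (Sahlqvist): forall x Rxx — i.e. reflexivity.
(a): fails — world w0 does not see itself.
(b): fails — world s does not see itself.
(c): fails — world 0 does not see itself.
(d): fails — world m does not see itself.
Valid on no frame.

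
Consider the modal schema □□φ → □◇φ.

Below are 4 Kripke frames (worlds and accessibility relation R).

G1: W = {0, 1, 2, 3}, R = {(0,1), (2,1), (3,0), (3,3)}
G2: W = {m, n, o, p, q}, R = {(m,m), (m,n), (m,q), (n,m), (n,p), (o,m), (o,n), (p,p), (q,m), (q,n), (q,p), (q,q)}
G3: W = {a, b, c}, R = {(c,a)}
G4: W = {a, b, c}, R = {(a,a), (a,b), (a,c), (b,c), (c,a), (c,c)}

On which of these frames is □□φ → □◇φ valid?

This is the axiom for a generalized confluence (Geach) condition; its first-order frame correspondent is ∀x ∀z (xRz → ∃w (xR²w ∧ zRw)).
G1: fails — 0R1 but no w with 0R²w and 1Rw.
G2: satisfies the condition.
G3: fails — cRa but no w with cR²w and aRw.
G4: satisfies the condition.
Valid on: G2, G4.

G2, G4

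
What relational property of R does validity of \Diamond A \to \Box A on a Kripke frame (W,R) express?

partial functionality

Suppose ◇A→□A is valid. Take Rxy, Rxz and set V(A)={y}. Then ◇A at x, so □A at x, so A at z, i.e. z=y.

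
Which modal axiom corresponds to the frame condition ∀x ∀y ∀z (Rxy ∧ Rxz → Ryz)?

◇r → □◇r

A defining formula is ◇r → □◇r (the 5 axiom).
Suppose ◇r→□◇r is valid. Take Rxy, Rxz and set V(r)={y}. Then ◇r at x, so □◇r at x, so ◇r at z, so some w with Rzw has r; w=y, i.e. Rzy. By symmetry of the argument, Ryz.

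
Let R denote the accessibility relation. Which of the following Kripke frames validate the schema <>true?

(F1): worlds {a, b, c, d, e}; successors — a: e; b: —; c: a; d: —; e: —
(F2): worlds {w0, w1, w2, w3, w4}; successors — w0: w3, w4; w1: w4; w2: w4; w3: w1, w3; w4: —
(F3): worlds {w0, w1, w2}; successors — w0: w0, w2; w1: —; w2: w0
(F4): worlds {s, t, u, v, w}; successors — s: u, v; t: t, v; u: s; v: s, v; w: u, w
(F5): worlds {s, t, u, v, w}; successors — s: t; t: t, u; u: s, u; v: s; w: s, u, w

(F4), (F5)

Frame correspondent (Sahlqvist): forall x exists y Rxy — i.e. seriality.
(F1): fails — world b has no successor.
(F2): fails — world w4 has no successor.
(F3): fails — world w1 has no successor.
(F4): ✓.
(F5): ✓.
Valid on: (F4), (F5).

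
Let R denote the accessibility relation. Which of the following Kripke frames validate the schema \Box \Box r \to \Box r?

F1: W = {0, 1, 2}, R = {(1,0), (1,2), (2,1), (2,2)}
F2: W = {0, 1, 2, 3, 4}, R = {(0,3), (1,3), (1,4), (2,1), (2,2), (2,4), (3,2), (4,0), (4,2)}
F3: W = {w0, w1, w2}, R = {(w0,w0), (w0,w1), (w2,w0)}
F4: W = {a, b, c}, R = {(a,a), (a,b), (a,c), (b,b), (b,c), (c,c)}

The schema corresponds to density: \forall x \forall y (Rxy \to \exists z (Rxz \wedge Rzy)).
F1: fails — R10 but no z with R1z and Rz0.
F2: fails — R14 but no z with R1z and Rz4.
F3: satisfies the condition.
F4: satisfies the condition.
Valid on: F3, F4.

F3, F4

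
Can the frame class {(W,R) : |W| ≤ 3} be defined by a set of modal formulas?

Not modally definable

If a class were modally definable it would be closed under disjoint unions (Goldblatt–Thomason).
Any modal formula valid on each of 4 disjoint one-world frames is valid on their disjoint union (validity is preserved under disjoint unions). Each one-world frame has |W|=1≤3, but the union has |W|=4.
So no modal formula (or set of formulas) defines exactly the |W|≤3 frames.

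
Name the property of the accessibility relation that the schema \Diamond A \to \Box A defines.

Partial functionality

This schema is the CD axiom.
It corresponds to partial functionality: \forall x \forall y \forall z (Rxy \wedge Rxz \to y = z).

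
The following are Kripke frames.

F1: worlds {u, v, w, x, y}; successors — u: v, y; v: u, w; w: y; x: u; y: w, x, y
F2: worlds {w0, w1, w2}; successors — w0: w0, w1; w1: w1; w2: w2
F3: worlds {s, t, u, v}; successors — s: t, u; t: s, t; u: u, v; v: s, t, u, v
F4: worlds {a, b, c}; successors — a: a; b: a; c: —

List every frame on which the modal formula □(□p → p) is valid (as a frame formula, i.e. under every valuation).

The schema corresponds to shift-reflexivity: ∀x ∀y (Rxy → Ryy).
F1: fails — Ruv but not Rvv.
F2: ✓.
F3: fails — Rts but not Rss.
F4: ✓.

F2, F4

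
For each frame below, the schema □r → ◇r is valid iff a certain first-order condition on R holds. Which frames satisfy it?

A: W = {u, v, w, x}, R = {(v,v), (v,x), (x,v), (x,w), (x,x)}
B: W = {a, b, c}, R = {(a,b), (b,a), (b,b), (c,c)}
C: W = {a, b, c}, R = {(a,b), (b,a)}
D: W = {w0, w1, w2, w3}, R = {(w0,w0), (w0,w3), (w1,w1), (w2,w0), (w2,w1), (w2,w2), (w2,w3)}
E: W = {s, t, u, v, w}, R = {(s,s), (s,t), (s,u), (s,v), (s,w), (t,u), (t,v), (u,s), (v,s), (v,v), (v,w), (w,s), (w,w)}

B, E

This is the axiom for seriality; its first-order frame correspondent is ∀x ∃y Rxy.
A: fails — world u has no successor.
B: condition met.
C: fails — world c has no successor.
D: fails — world w3 has no successor.
E: condition met.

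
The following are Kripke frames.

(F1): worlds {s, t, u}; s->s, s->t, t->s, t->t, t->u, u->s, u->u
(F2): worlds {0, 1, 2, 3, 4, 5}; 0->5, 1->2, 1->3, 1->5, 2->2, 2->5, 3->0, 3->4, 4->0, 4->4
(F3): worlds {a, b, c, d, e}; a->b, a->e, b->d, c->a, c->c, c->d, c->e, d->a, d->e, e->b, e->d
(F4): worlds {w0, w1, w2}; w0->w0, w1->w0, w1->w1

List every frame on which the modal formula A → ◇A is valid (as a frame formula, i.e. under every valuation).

(F1)

The schema corresponds to reflexivity: ∀x Rxx.
(F1): holds.
(F2): fails — world 0 does not see itself.
(F3): fails — world a does not see itself.
(F4): fails — world w2 does not see itself.
Valid on: (F1).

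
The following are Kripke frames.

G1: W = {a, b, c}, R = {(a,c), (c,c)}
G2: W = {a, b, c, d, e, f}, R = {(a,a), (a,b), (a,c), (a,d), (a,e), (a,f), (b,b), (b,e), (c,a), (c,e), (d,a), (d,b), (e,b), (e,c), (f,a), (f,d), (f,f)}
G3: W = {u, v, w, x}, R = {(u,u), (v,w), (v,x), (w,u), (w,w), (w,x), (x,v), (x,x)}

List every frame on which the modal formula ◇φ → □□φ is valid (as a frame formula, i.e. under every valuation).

G1

This is the axiom for a generalized confluence (Geach) condition; its first-order frame correspondent is ∀x ∀y ∀z ((xRy ∧ xR²z) → ∃w (y = w ∧ z = w)).
G1: condition met.
G2: fails — aRa, aR²b but a ≠ b.
G3: fails — vRw, vR²u but w ≠ u.
Valid on: G1.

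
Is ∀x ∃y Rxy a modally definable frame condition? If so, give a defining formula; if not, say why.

Yes: it is seriality, defined by the D schema □r → ◇r.
Suppose □r→◇r is valid. At any x set V(r)=W. Then □r at x, so ◇r at x, so x has a successor.

Definable; □r → ◇r defines it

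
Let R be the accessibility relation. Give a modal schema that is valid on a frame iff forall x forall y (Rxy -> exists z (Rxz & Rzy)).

The condition is density. The C4 schema □□q → □q defines it.
Suppose □□q→□q is valid. Take Rxy and set V(q)={w : xR²w}. Then □□q at x, so □q at x, so q at y, i.e. ∃z(Rxz∧Rzy).

□□q → □q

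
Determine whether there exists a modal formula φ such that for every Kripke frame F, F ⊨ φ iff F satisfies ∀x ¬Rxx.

No — not modally definable

Any modally definable frame class is closed under surjective bounded morphisms.
The 5-cycle (worlds 0,1,2,3,4 with 0→1→2→3→4→0) is irreflexive, and the map sending every world to a single reflexive point • is a surjective bounded morphism (forth: every edge maps to (•,•); back: every world has a successor). So any modal formula valid on the 5-cycle is also valid on the reflexive point, which is not irreflexive.
Hence irreflexivity is not modally definable.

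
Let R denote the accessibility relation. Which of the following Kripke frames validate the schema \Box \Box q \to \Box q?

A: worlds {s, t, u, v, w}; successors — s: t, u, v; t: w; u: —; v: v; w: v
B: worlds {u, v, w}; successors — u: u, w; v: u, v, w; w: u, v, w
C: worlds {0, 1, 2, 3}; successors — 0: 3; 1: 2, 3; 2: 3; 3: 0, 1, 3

B

This is the axiom for density; its first-order frame correspondent is \forall x \forall y (Rxy \to \exists z (Rxz \wedge Rzy)).
A: fails — Rtw but no z with Rtz and Rzw.
B: condition met.
C: fails — R12 but no z with R1z and Rz2.
Valid on: B.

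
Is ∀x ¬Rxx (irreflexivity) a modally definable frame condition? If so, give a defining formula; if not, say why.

Not modally definable

Modal frame validity is preserved under surjective bounded morphisms.
The 2-cycle (worlds 0,1 with 0→1→0) is irreflexive, and the map sending every world to a single reflexive point • is a surjective bounded morphism (forth: every edge maps to (•,•); back: every world has a successor). So any modal formula valid on the 2-cycle is also valid on the reflexive point, which is not irreflexive.
So the class is not modally definable.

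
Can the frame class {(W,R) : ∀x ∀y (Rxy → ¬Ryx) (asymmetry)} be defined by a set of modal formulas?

No

Any modally definable frame class is closed under surjective bounded morphisms.
The 4-cycle (worlds s,t,u,v with s→t→u→v→s) is asymmetric. Mapping every world to a single reflexive point • is a surjective bounded morphism, and the reflexive point is not asymmetric (R•• but asymmetry requires ¬R••).
So the class is not modally definable.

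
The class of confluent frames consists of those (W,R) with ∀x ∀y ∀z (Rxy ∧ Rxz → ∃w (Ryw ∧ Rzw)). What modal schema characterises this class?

A defining formula is ◇□q → □◇q (the .2 axiom).
Suppose ◇□q→□◇q is valid. Take Rxy, Rxz and set V(q)={w : Ryw}. Then □q at y so ◇□q at x, so □◇q at x, so ◇q at z, giving w with Rzw and Ryw.

◇□q → □◇q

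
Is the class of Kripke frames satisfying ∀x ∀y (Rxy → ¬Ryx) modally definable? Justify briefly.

No — not modally definable

Any modally definable frame class is closed under surjective bounded morphisms.
The 4-cycle (worlds w0,w1,w2,w3 with w0→w1→w2→w3→w0) is asymmetric. Mapping every world to a single reflexive point • is a surjective bounded morphism, and the reflexive point is not asymmetric (R•• but asymmetry requires ¬R••).
Hence asymmetry is not modally definable.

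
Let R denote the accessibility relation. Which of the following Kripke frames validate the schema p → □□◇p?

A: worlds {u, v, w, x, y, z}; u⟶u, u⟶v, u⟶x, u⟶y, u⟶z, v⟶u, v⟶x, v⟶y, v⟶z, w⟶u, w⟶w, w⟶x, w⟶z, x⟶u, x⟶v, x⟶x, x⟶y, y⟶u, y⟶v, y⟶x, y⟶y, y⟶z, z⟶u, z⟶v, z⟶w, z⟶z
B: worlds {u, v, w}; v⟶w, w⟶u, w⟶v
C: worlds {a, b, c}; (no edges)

C

This is the axiom for a generalized confluence (Geach) condition; its first-order frame correspondent is ∀x ∀z (xR²z → ∃w (x = w ∧ zRw)).
A: fails — vR²v but no t with v=t and vRt.
B: fails — vR²u but no t with v=t and uRt.
C: satisfies the condition.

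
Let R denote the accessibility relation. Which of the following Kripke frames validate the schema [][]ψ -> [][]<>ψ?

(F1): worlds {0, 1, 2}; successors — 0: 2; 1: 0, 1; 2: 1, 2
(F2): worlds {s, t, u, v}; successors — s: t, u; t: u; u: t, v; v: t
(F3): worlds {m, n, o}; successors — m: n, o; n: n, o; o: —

(F1)

This is the axiom for a generalized confluence (Geach) condition; its first-order frame correspondent is forall x forall z (x R^2 z -> exists w (x R^2 w & zRw)).
(F1): ✓.
(F2): fails — tR²t but no w with tR²w and tRw.
(F3): fails — mR²o but no w with mR²w and oRw.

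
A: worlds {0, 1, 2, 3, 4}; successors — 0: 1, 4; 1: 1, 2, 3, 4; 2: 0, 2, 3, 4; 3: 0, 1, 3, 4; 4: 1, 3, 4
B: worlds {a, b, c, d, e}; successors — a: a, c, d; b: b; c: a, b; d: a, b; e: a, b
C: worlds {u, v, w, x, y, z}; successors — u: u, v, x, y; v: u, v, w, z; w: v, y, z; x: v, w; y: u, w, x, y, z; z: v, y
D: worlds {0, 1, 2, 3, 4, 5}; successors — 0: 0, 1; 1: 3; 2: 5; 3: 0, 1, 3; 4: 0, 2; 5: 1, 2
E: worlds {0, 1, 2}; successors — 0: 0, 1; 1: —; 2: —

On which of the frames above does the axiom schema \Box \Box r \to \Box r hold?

A, B, C, E

The schema corresponds to density: \forall x \forall y (Rxy \to \exists z (Rxz \wedge Rzy)).
A: ✓.
B: ✓.
C: ✓.
D: fails — R25 but no z with R2z and Rz5.
E: ✓.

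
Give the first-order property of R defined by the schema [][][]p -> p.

This is a Sahlqvist (Geach-type) schema ◇^0□^3p → □^0◇^0p.
Minimal-valuation argument: fix x; take any y with xR^0y and any z with xR^0z. Set V(p) to the set of worlds R-reachable from y in exactly 3 steps. Then □^3p holds at y, so the antecedent holds at x; validity forces ◇^0p at z, giving a w with zR^0w and yR^3w.
First-order correspondent: forall x exists w (x R^3 w & x = w).

forall x exists w (x R^3 w & x = w)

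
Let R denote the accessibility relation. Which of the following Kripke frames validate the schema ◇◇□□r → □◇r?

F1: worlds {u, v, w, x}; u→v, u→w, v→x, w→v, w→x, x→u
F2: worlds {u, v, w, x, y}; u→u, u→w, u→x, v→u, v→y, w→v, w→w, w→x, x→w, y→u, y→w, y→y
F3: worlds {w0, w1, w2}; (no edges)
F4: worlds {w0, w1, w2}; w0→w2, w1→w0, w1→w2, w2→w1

F3

The schema corresponds to a generalized confluence (Geach) condition: ∀x ∀y ∀z ((xR²y ∧ xRz) → ∃w (yR²w ∧ zRw)).
F1: fails — uR²v, uRv but no t with vR²t and vRt.
F2: fails — wR²x, wRv but no t with xR²t and vRt.
F3: condition met.
F4: fails — w1R²w2, w1Rw2 but no w with w2R²w and w2Rw.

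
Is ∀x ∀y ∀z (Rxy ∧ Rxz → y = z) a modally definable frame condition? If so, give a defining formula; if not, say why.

Yes, by ◇q → □q

This is a Sahlqvist condition; the CD axiom ◇q → □q defines it.
Suppose ◇q→□q is valid. Take Rxy, Rxz and set V(q)={y}. Then ◇q at x, so □q at x, so q at z, i.e. z=y.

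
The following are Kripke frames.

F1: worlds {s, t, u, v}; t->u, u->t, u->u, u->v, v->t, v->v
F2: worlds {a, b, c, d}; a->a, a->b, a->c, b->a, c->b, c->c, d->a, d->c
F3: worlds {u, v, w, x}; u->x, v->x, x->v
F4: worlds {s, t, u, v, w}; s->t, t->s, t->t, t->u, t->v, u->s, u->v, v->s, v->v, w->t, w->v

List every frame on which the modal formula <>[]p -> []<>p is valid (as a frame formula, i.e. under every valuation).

This is the axiom for convergence; its first-order frame correspondent is forall x forall y forall z (Rxy & Rxz -> exists w (Ryw & Rzw)).
F1: fails — Ruv and Rut but v and t have no common successor.
F2: fails — Rab and Rac but b and c have no common successor.
F3: condition met.
F4: fails — Rtv and Rts but v and s have no common successor.

F3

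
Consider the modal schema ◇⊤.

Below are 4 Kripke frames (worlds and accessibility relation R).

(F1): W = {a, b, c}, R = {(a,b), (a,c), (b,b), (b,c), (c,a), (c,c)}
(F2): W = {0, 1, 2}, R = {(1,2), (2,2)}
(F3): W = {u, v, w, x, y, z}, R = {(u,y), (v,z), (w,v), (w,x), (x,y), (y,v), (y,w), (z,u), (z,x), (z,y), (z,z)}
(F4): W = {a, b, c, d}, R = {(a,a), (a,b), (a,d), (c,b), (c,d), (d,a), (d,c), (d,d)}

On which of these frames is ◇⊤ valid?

Frame correspondent (Sahlqvist): ∀x ∃y Rxy — i.e. seriality.
(F1): condition met.
(F2): fails — world 0 has no successor.
(F3): condition met.
(F4): fails — world b has no successor.

(F1), (F3)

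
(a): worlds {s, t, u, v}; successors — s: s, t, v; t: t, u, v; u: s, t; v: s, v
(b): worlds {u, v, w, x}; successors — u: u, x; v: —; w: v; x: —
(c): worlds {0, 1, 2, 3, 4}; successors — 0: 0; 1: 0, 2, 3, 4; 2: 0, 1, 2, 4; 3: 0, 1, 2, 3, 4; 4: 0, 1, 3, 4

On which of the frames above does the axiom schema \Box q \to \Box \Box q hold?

(b)

This is the axiom for transitivity; its first-order frame correspondent is \forall x \forall y \forall z (Rxy \wedge Ryz \to Rxz).
(a): fails — Rtv and Rvs but not Rts.
(b): satisfies the condition.
(c): fails — R12 and R21 but not R11.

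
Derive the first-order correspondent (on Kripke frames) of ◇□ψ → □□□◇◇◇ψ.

This is a Sahlqvist (Geach-type) schema ◇^1□^1ψ → □^3◇^3ψ.
Minimal-valuation argument: fix x; take any y with xR^1y and any z with xR^3z. Set V(ψ) to the set of worlds R-reachable from y in exactly 1 step. Then □^1ψ holds at y, so the antecedent holds at x; validity forces ◇^3ψ at z, giving a w with zR^3w and yR^1w.
First-order correspondent: ∀x ∀y ∀z ((xRy ∧ xR³z) → ∃w (yRw ∧ zR³w)).

∀x ∀y ∀z ((xRy ∧ xR³z) → ∃w (yRw ∧ zR³w))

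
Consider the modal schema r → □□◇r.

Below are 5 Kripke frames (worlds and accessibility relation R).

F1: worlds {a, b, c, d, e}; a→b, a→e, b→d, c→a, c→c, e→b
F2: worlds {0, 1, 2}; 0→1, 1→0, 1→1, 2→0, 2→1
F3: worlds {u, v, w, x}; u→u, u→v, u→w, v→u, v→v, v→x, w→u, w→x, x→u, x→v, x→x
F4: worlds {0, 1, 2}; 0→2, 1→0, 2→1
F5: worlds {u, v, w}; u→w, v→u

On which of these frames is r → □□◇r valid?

F4

This is the axiom for a generalized confluence (Geach) condition; its first-order frame correspondent is ∀x ∀z (xR²z → ∃w (x = w ∧ zRw)).
F1: fails — aR²b but no w with a=w and bRw.
F2: fails — 0R²0 but no w with 0=w and 0Rw.
F3: fails — vR²w but no t with v=t and wRt.
F4: satisfies the condition.
F5: fails — vR²w but no t with v=t and wRt.
Valid on: F4.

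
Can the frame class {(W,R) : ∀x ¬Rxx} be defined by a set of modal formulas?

If a class were modally definable it would be closed under surjective bounded morphisms (Goldblatt–Thomason).
The 4-cycle (worlds 0,1,2,3 with 0→1→2→3→0) is irreflexive, and the map sending every world to a single reflexive point • is a surjective bounded morphism (forth: every edge maps to (•,•); back: every world has a successor). So any modal formula valid on the 4-cycle is also valid on the reflexive point, which is not irreflexive.
Hence irreflexivity is not modally definable.

Not modally definable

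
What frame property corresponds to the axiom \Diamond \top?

seriality

◇⊤ holds at w iff w has a successor, so frame-validity of ◇⊤ is exactly seriality. Equivalently via □ψ → ◇ψ:
Suppose □ψ→◇ψ is valid. At any x set V(ψ)=W. Then □ψ at x, so ◇ψ at x, so x has a successor.
The converse is a direct semantic check.
Frame condition: \forall x \exists y Rxy.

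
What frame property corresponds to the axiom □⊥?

This schema is the Ver axiom.
It corresponds to emptiness of R: ∀x ∀y ¬Rxy.

emptiness of R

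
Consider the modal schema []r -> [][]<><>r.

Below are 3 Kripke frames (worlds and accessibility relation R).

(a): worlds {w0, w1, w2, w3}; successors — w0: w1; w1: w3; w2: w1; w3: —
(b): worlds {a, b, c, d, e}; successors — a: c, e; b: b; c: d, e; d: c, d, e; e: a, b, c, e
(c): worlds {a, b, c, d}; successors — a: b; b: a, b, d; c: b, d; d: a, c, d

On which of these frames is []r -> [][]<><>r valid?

The schema corresponds to a generalized confluence (Geach) condition: forall x forall z (x R^2 z -> exists w (xRw & z R^2 w)).
(a): fails — w0R²w3 but no w with w0Rw and w3R²w.
(b): fails — aR²b but no w with aRw and bR²w.
(c): ✓.

(c)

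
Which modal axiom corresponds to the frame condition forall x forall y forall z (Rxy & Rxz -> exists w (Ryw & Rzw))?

◇□r → □◇r

The condition is convergence. The .2 schema ◇□r → □◇r defines it.
Suppose ◇□r→□◇r is valid. Take Rxy, Rxz and set V(r)={w : Ryw}. Then □r at y so ◇□r at x, so □◇r at x, so ◇r at z, giving w with Rzw and Ryw.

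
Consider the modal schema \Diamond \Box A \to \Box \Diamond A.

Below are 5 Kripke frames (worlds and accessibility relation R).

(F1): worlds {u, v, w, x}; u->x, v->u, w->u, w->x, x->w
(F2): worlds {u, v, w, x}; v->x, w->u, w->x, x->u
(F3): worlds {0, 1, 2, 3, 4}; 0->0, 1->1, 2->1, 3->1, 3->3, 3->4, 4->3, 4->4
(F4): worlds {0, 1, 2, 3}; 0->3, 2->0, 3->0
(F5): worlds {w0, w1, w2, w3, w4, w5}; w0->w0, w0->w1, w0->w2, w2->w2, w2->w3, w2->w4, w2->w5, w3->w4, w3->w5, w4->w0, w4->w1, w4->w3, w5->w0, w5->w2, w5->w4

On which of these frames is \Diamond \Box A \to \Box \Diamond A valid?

This is the axiom for convergence; its first-order frame correspondent is \forall x \forall y \forall z (Rxy \wedge Rxz \to \exists w (Ryw \wedge Rzw)).
(F1): fails — Rwu and Rwx but u and x have no common successor.
(F2): fails — Rwu and Rwu but u and u have no common successor.
(F3): fails — R34 and R31 but 4 and 1 have no common successor.
(F4): condition met.
(F5): fails — Rw0w1 and Rw0w1 but w1 and w1 have no common successor.
Valid on: (F4).

(F4)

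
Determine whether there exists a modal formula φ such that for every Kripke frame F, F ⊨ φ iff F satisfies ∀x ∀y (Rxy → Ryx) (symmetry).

Yes: it is symmetry, defined by the B schema q → □◇q.
Suppose q→□◇q is valid. Take Rxy and set V(q)={x}. Then q at x, so □◇q at x, so ◇q at y, so some z with Ryz has q; z=x, i.e. Ryx.

Yes, by q → □◇q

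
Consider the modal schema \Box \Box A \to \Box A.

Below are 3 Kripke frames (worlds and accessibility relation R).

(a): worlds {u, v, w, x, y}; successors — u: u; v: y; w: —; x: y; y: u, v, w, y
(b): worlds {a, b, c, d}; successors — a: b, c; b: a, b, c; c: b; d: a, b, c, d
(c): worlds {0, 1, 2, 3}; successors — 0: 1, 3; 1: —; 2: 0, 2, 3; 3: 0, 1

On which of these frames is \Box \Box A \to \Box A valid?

(a), (b)

The schema corresponds to density: \forall x \forall y (Rxy \to \exists z (Rxz \wedge Rzy)).
(a): satisfies the condition.
(b): satisfies the condition.
(c): fails — R03 but no z with R0z and Rz3.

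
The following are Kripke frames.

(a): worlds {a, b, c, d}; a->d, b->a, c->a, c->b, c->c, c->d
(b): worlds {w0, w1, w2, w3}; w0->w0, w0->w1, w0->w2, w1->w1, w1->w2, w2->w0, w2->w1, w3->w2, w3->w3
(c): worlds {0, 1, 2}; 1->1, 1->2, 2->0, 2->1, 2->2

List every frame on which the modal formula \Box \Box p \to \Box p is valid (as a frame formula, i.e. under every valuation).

The schema corresponds to density: \forall x \forall y (Rxy \to \exists z (Rxz \wedge Rzy)).
(a): fails — Rba but no z with Rbz and Rza.
(b): condition met.
(c): condition met.

(b), (c)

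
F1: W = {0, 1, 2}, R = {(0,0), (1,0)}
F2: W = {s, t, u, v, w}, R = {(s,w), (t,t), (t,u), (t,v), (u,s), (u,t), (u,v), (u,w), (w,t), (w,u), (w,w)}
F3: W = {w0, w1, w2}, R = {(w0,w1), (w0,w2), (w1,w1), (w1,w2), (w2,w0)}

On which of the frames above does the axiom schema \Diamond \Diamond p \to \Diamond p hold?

This is the axiom for transitivity; its first-order frame correspondent is \forall x \forall y \forall z (Rxy \wedge Ryz \to Rxz).
F1: satisfies the condition.
F2: fails — Rwt and Rtv but not Rwv.
F3: fails — Rw1w2 and Rw2w0 but not Rw1w0.
Valid on: F1.

F1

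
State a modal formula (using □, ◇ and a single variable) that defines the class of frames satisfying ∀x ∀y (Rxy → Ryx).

This is symmetry; the standard corresponding axiom is B: ψ → □◇ψ.
Suppose ψ→□◇ψ is valid. Take Rxy and set V(ψ)={x}. Then ψ at x, so □◇ψ at x, so ◇ψ at y, so some z with Ryz has ψ; z=x, i.e. Ryx.

ψ → □◇ψ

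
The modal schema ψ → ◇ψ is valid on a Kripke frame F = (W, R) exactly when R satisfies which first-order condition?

reflexivity

Replacing ψ by ¬ψ and contraposing gives the equivalent schema □ψ → ψ.
Suppose □ψ→ψ is valid. At any x set V(ψ)={w : Rxw}. Then □ψ holds at x, so ψ holds at x, i.e. Rxx.
Conversely, any frame satisfying ∀x Rxx validates the schema.
Frame condition: ∀x Rxx.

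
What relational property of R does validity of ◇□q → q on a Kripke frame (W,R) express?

This is frame-equivalent to q → □◇q (substitute ¬q for q and contrapose).
Suppose q→□◇q is valid. Take Rxy and set V(q)={x}. Then q at x, so □◇q at x, so ◇q at y, so some z with Ryz has q; z=x, i.e. Ryx.
Conversely, any frame satisfying ∀x ∀y (Rxy → Ryx) validates the schema.
So the correspondent is symmetry.

symmetry: ∀x ∀y (Rxy → Ryx)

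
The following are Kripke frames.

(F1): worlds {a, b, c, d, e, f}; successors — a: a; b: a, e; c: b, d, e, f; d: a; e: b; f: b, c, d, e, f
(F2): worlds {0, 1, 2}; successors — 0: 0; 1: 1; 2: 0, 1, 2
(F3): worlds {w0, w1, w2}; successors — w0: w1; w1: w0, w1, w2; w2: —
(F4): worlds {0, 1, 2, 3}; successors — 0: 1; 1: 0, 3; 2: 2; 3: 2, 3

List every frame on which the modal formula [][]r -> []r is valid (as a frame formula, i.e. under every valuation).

(F2), (F3)

This is the axiom for density; its first-order frame correspondent is forall x forall y (Rxy -> exists z (Rxz & Rzy)).
(F1): fails — Reb but no z with Rez and Rzb.
(F2): holds.
(F3): holds.
(F4): fails — R10 but no z with R1z and Rz0.
Valid on: (F2), (F3).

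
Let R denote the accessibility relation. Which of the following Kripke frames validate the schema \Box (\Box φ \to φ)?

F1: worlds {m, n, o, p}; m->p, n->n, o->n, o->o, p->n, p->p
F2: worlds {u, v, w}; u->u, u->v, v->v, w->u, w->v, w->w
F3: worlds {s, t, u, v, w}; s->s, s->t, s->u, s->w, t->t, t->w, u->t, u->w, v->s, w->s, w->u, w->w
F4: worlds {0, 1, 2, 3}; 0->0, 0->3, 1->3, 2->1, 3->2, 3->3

F1, F2

This is the axiom for shift-reflexivity; its first-order frame correspondent is \forall x \forall y (Rxy \to Ryy).
F1: holds.
F2: holds.
F3: fails — Rwu but not Ruu.
F4: fails — R32 but not R22.
Valid on: F1, F2.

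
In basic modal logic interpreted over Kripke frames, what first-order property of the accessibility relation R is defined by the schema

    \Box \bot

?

Emptiness of R

This is the Ver axiom.
It corresponds to emptiness of R: \forall x \forall y \neg Rxy.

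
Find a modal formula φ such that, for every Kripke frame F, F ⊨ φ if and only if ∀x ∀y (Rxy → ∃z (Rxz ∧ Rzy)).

□□q → □q

The condition is density. The C4 schema □□q → □q defines it.
Suppose □□q→□q is valid. Take Rxy and set V(q)={w : xR²w}. Then □□q at x, so □q at x, so q at y, i.e. ∃z(Rxz∧Rzy).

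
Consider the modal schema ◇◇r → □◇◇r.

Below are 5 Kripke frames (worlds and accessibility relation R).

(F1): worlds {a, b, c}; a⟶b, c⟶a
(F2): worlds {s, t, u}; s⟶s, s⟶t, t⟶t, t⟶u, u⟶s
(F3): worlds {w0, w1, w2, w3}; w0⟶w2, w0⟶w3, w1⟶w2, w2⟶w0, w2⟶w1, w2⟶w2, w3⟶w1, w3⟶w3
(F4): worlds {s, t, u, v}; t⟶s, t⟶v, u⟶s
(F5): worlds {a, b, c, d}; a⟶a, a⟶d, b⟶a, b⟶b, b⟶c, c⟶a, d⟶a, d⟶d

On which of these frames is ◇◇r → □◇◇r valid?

This is the axiom for a generalized confluence (Geach) condition; its first-order frame correspondent is ∀x ∀y ∀z ((xR²y ∧ xRz) → ∃w (y = w ∧ zR²w)).
(F1): fails — cR²b, cRa but no w with b=w and aR²w.
(F2): fails — tR²u, tRu but no w with u=w and uR²w.
(F3): fails — w0R²w0, w0Rw3 but no w with w0=w and w3R²w.
(F4): condition met.
(F5): fails — bR²b, bRa but no w with b=w and aR²w.

(F4)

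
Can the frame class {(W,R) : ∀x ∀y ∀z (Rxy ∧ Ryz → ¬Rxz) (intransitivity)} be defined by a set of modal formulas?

No — not modally definable

If a class were modally definable it would be closed under surjective bounded morphisms (Goldblatt–Thomason).
The 5-cycle (worlds a,b,c,d,e with a→b→c→d→e→a) is intransitive. Mapping every world to a single reflexive point • is a surjective bounded morphism; the reflexive point is not intransitive (R••∧R•• but R••).
So the class is not modally definable.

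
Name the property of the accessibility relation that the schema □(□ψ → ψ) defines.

Suppose □(□ψ→ψ) is valid. Take Rxy and set V(ψ)={w : Ryw}. Then at y, □ψ holds; since □(□ψ→ψ) at x, □ψ→ψ at y, so ψ at y, i.e. Ryy.

shift-reflexivity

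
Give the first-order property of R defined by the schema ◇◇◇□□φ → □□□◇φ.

∀x ∀y ∀z ((xR³y ∧ xR³z) → ∃w (yR²w ∧ zRw))

This is a Sahlqvist (Geach-type) schema ◇^3□^2φ → □^3◇^1φ.
First-order correspondent: ∀x ∀y ∀z ((xR³y ∧ xR³z) → ∃w (yR²w ∧ zRw)).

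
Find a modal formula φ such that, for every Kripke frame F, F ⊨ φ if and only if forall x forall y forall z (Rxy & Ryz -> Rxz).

□ψ → □□ψ

The condition is transitivity. The 4 schema □ψ → □□ψ defines it.
Suppose □ψ→□□ψ is valid. Take Rxy, Ryz and set V(ψ)={w : Rxw}. Then □ψ at x, so □□ψ at x, so □ψ at y, so ψ at z, i.e. Rxz.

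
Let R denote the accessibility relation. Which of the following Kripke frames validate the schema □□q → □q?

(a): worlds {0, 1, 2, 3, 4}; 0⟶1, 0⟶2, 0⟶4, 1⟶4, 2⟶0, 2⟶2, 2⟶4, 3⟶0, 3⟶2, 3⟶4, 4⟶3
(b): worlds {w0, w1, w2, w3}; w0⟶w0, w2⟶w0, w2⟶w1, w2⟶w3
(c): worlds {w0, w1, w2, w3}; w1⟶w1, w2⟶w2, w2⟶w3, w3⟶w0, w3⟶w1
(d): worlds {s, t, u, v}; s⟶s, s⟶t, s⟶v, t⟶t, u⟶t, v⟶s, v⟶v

(d)

The schema corresponds to density: ∀x ∀y (Rxy → ∃z (Rxz ∧ Rzy)).
(a): fails — R43 but no z with R4z and Rz3.
(b): fails — Rw2w3 but no z with Rw2z and Rzw3.
(c): fails — Rw3w0 but no z with Rw3z and Rzw0.
(d): ✓.
Valid on: (d).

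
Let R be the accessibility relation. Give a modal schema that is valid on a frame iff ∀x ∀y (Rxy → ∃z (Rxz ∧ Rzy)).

This is density; the standard corresponding axiom is C4: □□p → □p.
Suppose □□p→□p is valid. Take Rxy and set V(p)={w : xR²w}. Then □□p at x, so □p at x, so p at y, i.e. ∃z(Rxz∧Rzy).

□□p → □p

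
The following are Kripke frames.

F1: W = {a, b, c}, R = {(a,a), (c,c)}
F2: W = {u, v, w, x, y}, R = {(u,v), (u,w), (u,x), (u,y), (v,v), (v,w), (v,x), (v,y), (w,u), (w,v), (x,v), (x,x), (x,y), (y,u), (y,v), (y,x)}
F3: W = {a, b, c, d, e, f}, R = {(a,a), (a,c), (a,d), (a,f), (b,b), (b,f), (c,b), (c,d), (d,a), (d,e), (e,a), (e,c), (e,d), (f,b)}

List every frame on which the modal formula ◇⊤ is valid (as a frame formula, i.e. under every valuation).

Frame correspondent (Sahlqvist): ∀x ∃y Rxy — i.e. seriality.
F1: fails — world b has no successor.
F2: satisfies the condition.
F3: satisfies the condition.
Valid on: F2, F3.

F2, F3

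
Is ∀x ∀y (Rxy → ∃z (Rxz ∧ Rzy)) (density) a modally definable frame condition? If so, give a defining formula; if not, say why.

Yes — defined by □□p → □p

This is a Sahlqvist condition; the C4 axiom □□p → □p defines it.
Suppose □□p→□p is valid. Take Rxy and set V(p)={w : xR²w}. Then □□p at x, so □p at x, so p at y, i.e. ∃z(Rxz∧Rzy).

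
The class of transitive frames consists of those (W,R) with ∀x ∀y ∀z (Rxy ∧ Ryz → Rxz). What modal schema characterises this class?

A defining formula is □q → □□q (the 4 axiom).
Suppose □q→□□q is valid. Take Rxy, Ryz and set V(q)={w : Rxw}. Then □q at x, so □□q at x, so □q at y, so q at z, i.e. Rxz.

□q → □□q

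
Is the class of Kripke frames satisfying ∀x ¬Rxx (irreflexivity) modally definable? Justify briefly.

Not modally definable

Any modally definable frame class is closed under surjective bounded morphisms.
The 3-cycle (worlds s,t,u with s→t→u→s) is irreflexive, and the map sending every world to a single reflexive point • is a surjective bounded morphism (forth: every edge maps to (•,•); back: every world has a successor). So any modal formula valid on the 3-cycle is also valid on the reflexive point, which is not irreflexive.
So no modal formula (or set of formulas) defines exactly the irreflexive frames.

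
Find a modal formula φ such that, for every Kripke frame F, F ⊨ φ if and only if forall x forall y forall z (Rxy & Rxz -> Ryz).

◇ψ → □◇ψ

A defining formula is ◇ψ → □◇ψ (the 5 axiom).
Suppose ◇ψ→□◇ψ is valid. Take Rxy, Rxz and set V(ψ)={y}. Then ◇ψ at x, so □◇ψ at x, so ◇ψ at z, so some w with Rzw has ψ; w=y, i.e. Rzy. By symmetry of the argument, Ryz.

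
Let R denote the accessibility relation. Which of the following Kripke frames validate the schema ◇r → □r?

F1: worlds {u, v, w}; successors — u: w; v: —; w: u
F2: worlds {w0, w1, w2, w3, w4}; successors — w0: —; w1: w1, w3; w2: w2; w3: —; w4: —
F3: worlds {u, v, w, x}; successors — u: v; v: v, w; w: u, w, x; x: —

Frame correspondent (Sahlqvist): ∀x ∀y ∀z (Rxy ∧ Rxz → y = z) — i.e. partial functionality.
F1: satisfies the condition.
F2: fails — w1 sees both w1 and w3.
F3: fails — v sees both v and w.

F1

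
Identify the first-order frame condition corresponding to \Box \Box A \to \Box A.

density: \forall x \forall y (Rxy \to \exists z (Rxz \wedge Rzy))

Suppose □□A→□A is valid. Take Rxy and set V(A)={w : xR²w}. Then □□A at x, so □A at x, so A at y, i.e. ∃z(Rxz∧Rzy).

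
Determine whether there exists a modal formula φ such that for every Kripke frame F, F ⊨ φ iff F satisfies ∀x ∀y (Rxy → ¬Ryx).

No — not modally definable

Any modally definable frame class is closed under surjective bounded morphisms.
The 3-cycle (worlds a,b,c with a→b→c→a) is asymmetric. Mapping every world to a single reflexive point • is a surjective bounded morphism, and the reflexive point is not asymmetric (R•• but asymmetry requires ¬R••).
Hence asymmetry is not modally definable.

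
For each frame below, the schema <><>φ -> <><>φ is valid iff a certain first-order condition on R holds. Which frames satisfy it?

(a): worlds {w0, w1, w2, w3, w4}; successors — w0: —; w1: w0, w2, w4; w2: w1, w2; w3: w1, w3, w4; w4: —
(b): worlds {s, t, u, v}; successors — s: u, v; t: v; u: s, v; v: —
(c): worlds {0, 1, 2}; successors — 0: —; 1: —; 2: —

(a), (b), (c)

The schema corresponds to a generalized confluence (Geach) condition: forall x forall y (x R^2 y -> exists w (y = w & x R^2 w)).
(a): ✓.
(b): ✓.
(c): ✓.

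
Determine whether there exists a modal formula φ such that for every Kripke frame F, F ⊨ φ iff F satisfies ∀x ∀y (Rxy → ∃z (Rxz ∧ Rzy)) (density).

The condition is density. A defining modal formula is □□q → □q.

Definable; □□q → □q defines it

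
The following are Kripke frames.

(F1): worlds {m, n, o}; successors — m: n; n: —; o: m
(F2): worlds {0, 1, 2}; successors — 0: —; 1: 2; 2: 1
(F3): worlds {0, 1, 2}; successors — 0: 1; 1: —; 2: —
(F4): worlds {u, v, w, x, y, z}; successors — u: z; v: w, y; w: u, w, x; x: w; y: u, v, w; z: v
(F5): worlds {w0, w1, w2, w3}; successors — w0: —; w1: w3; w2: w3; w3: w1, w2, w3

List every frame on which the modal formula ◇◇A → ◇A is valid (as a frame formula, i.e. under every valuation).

(F3)

The schema corresponds to a generalized confluence (Geach) condition: ∀x ∀y (xR²y → ∃w (y = w ∧ xRw)).
(F1): fails — oR²n but no w with n=w and oRw.
(F2): fails — 1R²1 but no w with 1=w and 1Rw.
(F3): holds.
(F4): fails — uR²v but no t with v=t and uRt.
(F5): fails — w1R²w1 but no w with w1=w and w1Rw.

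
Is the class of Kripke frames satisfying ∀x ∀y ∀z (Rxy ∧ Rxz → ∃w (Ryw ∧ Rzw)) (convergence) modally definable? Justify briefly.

Yes, by ◇□q → □◇q

This is a Sahlqvist condition; the .2 axiom ◇□q → □◇q defines it.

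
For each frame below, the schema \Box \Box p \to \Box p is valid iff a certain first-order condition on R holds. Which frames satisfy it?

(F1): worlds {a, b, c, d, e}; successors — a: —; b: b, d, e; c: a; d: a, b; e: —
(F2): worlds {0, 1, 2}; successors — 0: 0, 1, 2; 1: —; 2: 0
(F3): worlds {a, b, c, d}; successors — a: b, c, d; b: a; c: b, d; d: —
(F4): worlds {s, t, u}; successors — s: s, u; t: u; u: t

The schema corresponds to density: \forall x \forall y (Rxy \to \exists z (Rxz \wedge Rzy)).
(F1): fails — Rca but no z with Rcz and Rza.
(F2): condition met.
(F3): fails — Rcd but no z with Rcz and Rzd.
(F4): fails — Rut but no z with Ruz and Rzt.
Valid on: (F2).

(F2)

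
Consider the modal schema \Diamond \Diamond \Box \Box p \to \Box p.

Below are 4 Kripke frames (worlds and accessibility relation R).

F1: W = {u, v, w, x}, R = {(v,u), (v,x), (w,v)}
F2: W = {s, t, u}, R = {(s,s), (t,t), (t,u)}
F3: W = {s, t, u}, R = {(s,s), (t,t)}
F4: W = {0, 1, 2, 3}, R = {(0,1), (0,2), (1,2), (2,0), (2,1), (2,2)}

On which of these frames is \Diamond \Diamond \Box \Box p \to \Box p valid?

The schema corresponds to a generalized confluence (Geach) condition: \forall x \forall y \forall z ((x R^2 y \wedge xRz) \to \exists w (y R^2 w \wedge z = w)).
F1: fails — wR²u, wRv but no t with uR²t and v=t.
F2: fails — tR²u, tRt but no w with uR²w and t=w.
F3: holds.
F4: holds.
Valid on: F3, F4.

F3, F4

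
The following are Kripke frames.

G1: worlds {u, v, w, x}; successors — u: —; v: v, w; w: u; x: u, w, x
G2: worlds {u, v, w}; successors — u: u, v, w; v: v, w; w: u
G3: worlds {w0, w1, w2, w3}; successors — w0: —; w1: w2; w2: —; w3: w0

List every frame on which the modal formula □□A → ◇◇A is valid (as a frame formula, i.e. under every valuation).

Frame correspondent (Sahlqvist): ∀x ∃w (xR²w ∧ xR²w) — i.e. a generalized confluence (Geach) condition.
G1: fails — at u but no t with uR²t and uR²t.
G2: condition met.
G3: fails — at w0 but no w with w0R²w and w0R²w.
Valid on: G2.

G2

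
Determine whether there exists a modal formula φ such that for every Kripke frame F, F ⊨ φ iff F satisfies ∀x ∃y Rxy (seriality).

Definable; □r → ◇r defines it

Yes: it is seriality, defined by the D schema □r → ◇r.
Suppose □r→◇r is valid. At any x set V(r)=W. Then □r at x, so ◇r at x, so x has a successor.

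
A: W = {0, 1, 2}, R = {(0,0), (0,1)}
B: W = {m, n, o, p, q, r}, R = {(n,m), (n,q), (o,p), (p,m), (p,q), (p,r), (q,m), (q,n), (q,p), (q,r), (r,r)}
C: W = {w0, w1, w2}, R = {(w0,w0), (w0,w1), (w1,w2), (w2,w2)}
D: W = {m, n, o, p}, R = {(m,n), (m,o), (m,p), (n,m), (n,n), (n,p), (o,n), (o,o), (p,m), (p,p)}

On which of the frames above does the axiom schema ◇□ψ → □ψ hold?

none

Frame correspondent (Sahlqvist): ∀x ∀y ∀z (Rxy ∧ Rxz → Ryz) — i.e. the Euclidean property.
A: fails — R01 and R00 but not R10.
B: fails — Rnq and Rnq but not Rqq.
C: fails — Rw0w1 and Rw0w1 but not Rw1w1.
D: fails — Rmo and Rmp but not Rop.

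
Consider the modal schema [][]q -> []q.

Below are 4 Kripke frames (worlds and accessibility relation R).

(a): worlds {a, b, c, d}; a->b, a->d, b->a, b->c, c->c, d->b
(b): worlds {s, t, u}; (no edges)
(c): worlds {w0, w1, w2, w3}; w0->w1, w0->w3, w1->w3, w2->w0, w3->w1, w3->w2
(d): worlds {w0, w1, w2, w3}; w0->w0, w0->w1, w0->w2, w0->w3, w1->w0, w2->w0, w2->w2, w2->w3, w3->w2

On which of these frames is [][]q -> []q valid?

This is the axiom for density; its first-order frame correspondent is forall x forall y (Rxy -> exists z (Rxz & Rzy)).
(a): fails — Rba but no z with Rbz and Rza.
(b): condition met.
(c): fails — Rw3w1 but no z with Rw3z and Rzw1.
(d): condition met.

(b), (d)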